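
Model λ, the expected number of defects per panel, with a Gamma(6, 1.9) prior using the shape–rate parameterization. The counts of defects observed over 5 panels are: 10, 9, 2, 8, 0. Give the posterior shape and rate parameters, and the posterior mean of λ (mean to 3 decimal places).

Total count ∑xᵢ = 29 over n = 5 panels.
Gamma is conjugate to the Poisson likelihood: posterior is Gamma(shape = 6+29 = 35, rate = 1.9+5 = 6.9).
Posterior mean = shape/rate = 35/6.9 = 5.072.

Posterior: Gamma(shape=35, rate=6.9); mean ≈ 5.072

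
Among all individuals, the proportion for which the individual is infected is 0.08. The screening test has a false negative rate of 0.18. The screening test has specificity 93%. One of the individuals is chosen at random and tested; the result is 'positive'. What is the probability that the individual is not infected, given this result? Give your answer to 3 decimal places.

Let H be the event that the individual is infected. P(H) = 0.08, so P(¬H) = 0.92. With E the 'positive' result, P(E|H) = 0.82 and P(E|¬H) = 0.07.
P(E) = 0.82·0.08 + 0.07·0.92 = 0.065600 + 0.064400 = 0.13000.
By Bayes' theorem, P(H|E) = 0.065600 / 0.13000 = 0.505. Hence P(¬H|E) = 1 − 0.505 = 0.495.

P(¬H | E) ≈ 0.495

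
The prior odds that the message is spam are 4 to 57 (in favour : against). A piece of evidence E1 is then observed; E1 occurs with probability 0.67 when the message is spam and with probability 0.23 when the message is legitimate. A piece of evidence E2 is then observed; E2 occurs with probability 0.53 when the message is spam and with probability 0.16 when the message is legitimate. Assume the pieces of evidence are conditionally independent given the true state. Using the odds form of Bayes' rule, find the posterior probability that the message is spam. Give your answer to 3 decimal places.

Posterior probability ≈ 0.404

Prior odds = 4/57 = 0.070175.
Likelihood ratio for E1 = 0.67/0.23 = 2.9130.
Likelihood ratio for E2 = 0.53/0.16 = 3.3125.
Posterior odds = prior odds × LR₁ × LR₂ = 0.67715.
Posterior probability = odds/(1+odds) = 0.67715/1.6772 = 0.404.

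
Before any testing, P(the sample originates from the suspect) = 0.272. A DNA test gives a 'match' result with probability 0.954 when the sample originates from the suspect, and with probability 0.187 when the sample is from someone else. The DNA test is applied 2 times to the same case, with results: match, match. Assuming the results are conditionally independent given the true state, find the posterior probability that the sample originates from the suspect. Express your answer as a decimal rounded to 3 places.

Posterior P(H) ≈ 0.907

Let H be the event that the sample originates from the suspect; start with P(H) = 0.272. P('match'|H) = 0.954, P('match'|¬H) = 0.187.
Update on result 1 ('match'): P(H) ← 0.954·0.2720 / (0.954·0.2720 + 0.187·0.7280) = 0.25949/0.39562 = 0.6559.
Update on result 2 ('match'): P(H) ← 0.954·0.6559 / (0.954·0.6559 + 0.187·0.3441) = 0.62572/0.69007 = 0.9068.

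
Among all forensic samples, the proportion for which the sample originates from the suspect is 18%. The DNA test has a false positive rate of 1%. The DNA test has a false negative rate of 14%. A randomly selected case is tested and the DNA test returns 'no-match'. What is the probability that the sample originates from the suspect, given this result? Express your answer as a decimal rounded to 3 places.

Write H for 'the sample originates from the suspect'. Prior odds H:¬H = 0.18/0.82 = 0.21951. For the 'no-match' outcome, the likelihood ratio is 0.14/0.99 = 0.14141.
Posterior odds = 0.21951 × 0.14141 = 0.031042, so P(H|E) = 0.031042/(1+0.031042) = 0.030.

P(H | E) ≈ 0.030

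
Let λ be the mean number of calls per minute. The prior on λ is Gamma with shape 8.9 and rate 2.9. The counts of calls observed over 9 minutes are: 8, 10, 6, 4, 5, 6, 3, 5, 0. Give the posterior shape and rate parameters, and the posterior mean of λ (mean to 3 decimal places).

Posterior: Gamma(shape=55.9, rate=11.9); mean ≈ 4.697

Total count ∑xᵢ = 47 over n = 9 minutes.
Gamma is conjugate to the Poisson likelihood: posterior is Gamma(shape = 8.9+47 = 55.9, rate = 2.9+9 = 11.9).
Posterior mean = shape/rate = 55.9/11.9 = 4.697.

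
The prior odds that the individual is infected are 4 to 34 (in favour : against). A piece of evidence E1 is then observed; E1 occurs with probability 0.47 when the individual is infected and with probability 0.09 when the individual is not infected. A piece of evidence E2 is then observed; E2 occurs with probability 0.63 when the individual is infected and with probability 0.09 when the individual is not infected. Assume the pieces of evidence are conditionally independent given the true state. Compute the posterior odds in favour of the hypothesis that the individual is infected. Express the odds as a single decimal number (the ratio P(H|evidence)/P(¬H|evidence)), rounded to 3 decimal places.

Posterior odds ≈ 4.301

Prior odds = 4/34 = 0.11765. In log-odds, ln(0.11765) = -2.1401.
Add log likelihood ratios: ln(5.2222) + ln(7.0000) = 3.5988.
Posterior log-odds = 1.4588, so posterior odds = exp(1.4588) = 4.3007.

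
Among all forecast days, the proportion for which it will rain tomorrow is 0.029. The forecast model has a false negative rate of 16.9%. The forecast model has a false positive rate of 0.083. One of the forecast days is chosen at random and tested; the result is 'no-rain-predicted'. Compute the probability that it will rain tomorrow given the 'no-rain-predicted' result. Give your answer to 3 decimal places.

P(H | E) ≈ 0.005

Let H be the event that it will rain tomorrow. P(H) = 0.029, so P(¬H) = 0.971. With E the 'no-rain-predicted' result, P(E|H) = 0.169 and P(E|¬H) = 0.917.
P(E) = 0.169·0.029 + 0.917·0.971 = 0.0049010 + 0.89041 = 0.89531.
By Bayes' theorem, P(H|E) = 0.0049010 / 0.89531 = 0.005.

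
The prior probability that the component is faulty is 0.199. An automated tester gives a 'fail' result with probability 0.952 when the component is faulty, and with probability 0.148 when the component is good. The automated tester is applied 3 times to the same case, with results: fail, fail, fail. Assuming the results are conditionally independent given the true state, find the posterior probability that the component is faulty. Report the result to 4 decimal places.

Posterior P(H) ≈ 0.9851

With H the event that the component is faulty, the joint likelihood of the observed sequence is P(data|H) = 0.952·0.952·0.952 = 0.86280 and P(data|¬H) = 0.148·0.148·0.148 = 0.0032418.
Bayes: P(H|data) = 0.199·0.86280 / (0.199·0.86280 + 0.801·0.0032418) = 0.17170/0.17429 = 0.9851.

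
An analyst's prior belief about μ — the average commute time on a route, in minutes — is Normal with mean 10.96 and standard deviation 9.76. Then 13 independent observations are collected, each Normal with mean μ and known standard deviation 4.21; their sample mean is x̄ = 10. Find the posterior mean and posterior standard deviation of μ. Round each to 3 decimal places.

Posterior mean ≈ 10.014; posterior SD ≈ 1.159

Prior precision 1/τ₀² = 1/9.76² = 0.0104979; data precision n/σ² = 13/4.21² = 0.733465.
Posterior precision = 0.0104979 + 0.733465 = 0.743962, giving posterior SD = 1/√0.743962 = 1.159.
Posterior mean = (0.0104979·10.96 + 0.733465·10) / 0.743962 = 10.014.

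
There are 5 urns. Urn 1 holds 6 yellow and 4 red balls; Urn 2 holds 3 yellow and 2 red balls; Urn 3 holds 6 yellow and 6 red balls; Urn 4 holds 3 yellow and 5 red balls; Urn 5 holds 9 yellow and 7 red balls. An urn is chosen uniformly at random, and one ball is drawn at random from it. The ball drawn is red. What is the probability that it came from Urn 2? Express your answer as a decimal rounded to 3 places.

Tabulate prior·likelihood by source: [1] prior 0.2, lik 0.4, product 0.08000; [2] prior 0.2, lik 0.4, product 0.08000; [3] prior 0.2, lik 0.5, product 0.1000; [4] prior 0.2, lik 0.625, product 0.1250; [5] prior 0.2, lik 0.4375, product 0.08750.
Normalizing constant = 0.47250; the posterior for Urn 2 is its product over the sum, 0.08000/0.47250 = 0.169.

Posterior probability ≈ 0.169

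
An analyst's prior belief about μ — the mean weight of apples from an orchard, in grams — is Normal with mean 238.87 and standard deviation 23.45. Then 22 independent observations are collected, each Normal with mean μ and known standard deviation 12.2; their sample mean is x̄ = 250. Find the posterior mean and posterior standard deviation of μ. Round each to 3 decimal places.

Posterior mean ≈ 249.865; posterior SD ≈ 2.585

Prior precision 1/τ₀² = 1/23.45² = 0.00181850; data precision n/σ² = 22/12.2² = 0.147810.
Posterior precision = 0.00181850 + 0.147810 = 0.149628, giving posterior SD = 1/√0.149628 = 2.585.
Posterior mean = (0.00181850·238.87 + 0.147810·250) / 0.149628 = 249.865.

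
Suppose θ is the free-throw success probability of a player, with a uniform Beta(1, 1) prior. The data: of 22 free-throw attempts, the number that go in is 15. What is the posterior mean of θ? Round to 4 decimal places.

Observing 15 successes and 7 failures updates Beta(1, 1) by adding the success and failure counts to the two shape parameters: α = 1+15 = 16, β = 1+7 = 8.
Posterior mean = α/(α+β) = 16/24 = 0.6667.

Posterior mean ≈ 0.6667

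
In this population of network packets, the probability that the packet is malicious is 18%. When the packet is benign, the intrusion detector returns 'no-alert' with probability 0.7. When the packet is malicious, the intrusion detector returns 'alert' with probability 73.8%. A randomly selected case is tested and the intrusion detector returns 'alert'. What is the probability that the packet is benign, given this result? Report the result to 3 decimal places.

Let H be the event that the packet is malicious. P(H) = 0.18, so P(¬H) = 0.82. With E the 'alert' result, P(E|H) = 0.738 and P(E|¬H) = 0.3.
P(E) = 0.738·0.18 + 0.3·0.82 = 0.13284 + 0.24600 = 0.37884.
By Bayes' theorem, P(H|E) = 0.13284 / 0.37884 = 0.351. Hence P(¬H|E) = 1 − 0.351 = 0.649.

P(¬H | E) ≈ 0.649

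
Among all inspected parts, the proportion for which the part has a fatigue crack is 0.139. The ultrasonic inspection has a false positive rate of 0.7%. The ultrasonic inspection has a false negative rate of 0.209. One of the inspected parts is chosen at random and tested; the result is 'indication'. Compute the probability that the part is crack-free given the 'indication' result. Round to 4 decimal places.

Write H for 'the part has a fatigue crack'. Prior odds H:¬H = 0.139/0.861 = 0.16144. For the 'indication' outcome, the likelihood ratio is 0.791/0.007 = 113.00.
Posterior odds = 0.16144 × 113.00 = 18.243, so P(H|E) = 18.243/(1+18.243) = 0.9480. Then P(¬H|E) = 1 − 0.9480 = 0.0520.

P(¬H | E) ≈ 0.0520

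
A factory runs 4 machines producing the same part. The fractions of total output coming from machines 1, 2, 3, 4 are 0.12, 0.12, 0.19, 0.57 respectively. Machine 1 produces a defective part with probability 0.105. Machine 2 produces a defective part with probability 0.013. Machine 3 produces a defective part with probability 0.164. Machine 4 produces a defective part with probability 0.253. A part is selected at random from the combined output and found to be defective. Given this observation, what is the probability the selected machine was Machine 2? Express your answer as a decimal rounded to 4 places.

Posterior probability ≈ 0.0082

Tabulate prior·likelihood by source: [1] prior 0.12, lik 0.105, product 0.01260; [2] prior 0.12, lik 0.013, product 0.001560; [3] prior 0.19, lik 0.164, product 0.03116; [4] prior 0.57, lik 0.253, product 0.1442.
Normalizing constant = 0.18953; the posterior for Machine 2 is its product over the sum, 0.001560/0.18953 = 0.0082.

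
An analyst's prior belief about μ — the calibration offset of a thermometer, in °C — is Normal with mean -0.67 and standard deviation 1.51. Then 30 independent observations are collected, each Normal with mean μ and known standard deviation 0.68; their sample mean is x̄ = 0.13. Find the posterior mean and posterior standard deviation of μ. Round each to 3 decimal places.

Posterior mean ≈ 0.125; posterior SD ≈ 0.124

Prior precision 1/τ₀² = 1/1.51² = 0.438577; data precision n/σ² = 30/0.68² = 64.8789.
Posterior precision = 0.438577 + 64.8789 = 65.3175, giving posterior SD = 1/√65.3175 = 0.124.
Posterior mean = (0.438577·-0.67 + 64.8789·0.13) / 65.3175 = 0.125.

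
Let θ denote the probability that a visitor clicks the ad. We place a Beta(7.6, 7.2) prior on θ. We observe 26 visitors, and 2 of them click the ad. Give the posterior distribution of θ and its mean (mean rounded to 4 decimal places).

Posterior: Beta(9.6, 31.2); mean ≈ 0.2353

Observing 2 successes and 24 failures updates Beta(7.6, 7.2) by adding the success and failure counts to the two shape parameters: α = 7.6+2 = 9.6, β = 7.2+24 = 31.2.
Posterior mean = α/(α+β) = 9.6/40.8 = 0.2353.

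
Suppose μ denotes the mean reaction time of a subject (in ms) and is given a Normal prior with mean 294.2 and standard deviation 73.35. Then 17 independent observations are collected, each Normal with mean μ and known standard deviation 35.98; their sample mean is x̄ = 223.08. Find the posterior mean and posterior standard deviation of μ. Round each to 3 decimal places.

Posterior mean ≈ 224.073; posterior SD ≈ 8.665

With known σ, the Normal prior is conjugate. Weight on the data is w = (n/σ²)/(n/σ² + 1/τ₀²) = 0.0131319/(0.0131319+0.00018587) = 0.98604.
Posterior mean = w·x̄ + (1−w)·μ₀ = 0.98604·223.08 + 0.013956·294.2 = 224.073. Posterior variance = 1/(0.0131319+0.00018587) = 75.0878, so SD = 8.665.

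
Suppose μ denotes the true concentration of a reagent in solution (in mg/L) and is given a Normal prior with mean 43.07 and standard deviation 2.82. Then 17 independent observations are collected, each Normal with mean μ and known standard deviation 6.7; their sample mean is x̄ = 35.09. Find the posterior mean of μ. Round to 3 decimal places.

Prior precision 1/τ₀² = 1/2.82² = 0.125748; data precision n/σ² = 17/6.7² = 0.378703.
Posterior precision = 0.125748 + 0.378703 = 0.504452.
Posterior mean = (0.125748·43.07 + 0.378703·35.09) / 0.504452 = 37.079.

Posterior mean ≈ 37.079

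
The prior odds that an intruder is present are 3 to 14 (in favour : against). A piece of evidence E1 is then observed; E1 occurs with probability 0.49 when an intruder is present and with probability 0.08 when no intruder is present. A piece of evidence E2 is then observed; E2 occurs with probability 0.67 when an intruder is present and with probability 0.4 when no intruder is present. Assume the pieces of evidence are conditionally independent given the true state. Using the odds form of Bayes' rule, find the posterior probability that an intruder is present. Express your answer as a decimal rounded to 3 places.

Posterior probability ≈ 0.687

Prior odds = 3/14 = 0.21429. In log-odds, ln(0.21429) = -1.5404.
Add log likelihood ratios: ln(6.1250) + ln(1.6750) = 2.3282.
Posterior log-odds = 0.78775, so posterior odds = exp(0.78775) = 2.1984. Converting, P(H|E) = 2.1984/3.1984 = 0.687.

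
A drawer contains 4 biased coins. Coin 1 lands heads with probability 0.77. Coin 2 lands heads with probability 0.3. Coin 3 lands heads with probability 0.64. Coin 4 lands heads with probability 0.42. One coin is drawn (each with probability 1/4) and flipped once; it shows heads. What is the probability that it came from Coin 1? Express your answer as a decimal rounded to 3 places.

Tabulate prior·likelihood by source: [1] prior 0.25, lik 0.77, product 0.1925; [2] prior 0.25, lik 0.3, product 0.07500; [3] prior 0.25, lik 0.64, product 0.1600; [4] prior 0.25, lik 0.42, product 0.1050.
Normalizing constant = 0.53250; the posterior for Coin 1 is its product over the sum, 0.1925/0.53250 = 0.362.

Posterior probability ≈ 0.362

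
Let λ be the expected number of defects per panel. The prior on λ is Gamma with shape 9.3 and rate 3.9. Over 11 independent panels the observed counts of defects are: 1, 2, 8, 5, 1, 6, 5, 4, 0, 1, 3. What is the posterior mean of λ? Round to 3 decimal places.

Posterior mean ≈ 3.040

Total count ∑xᵢ = 36 over n = 11 panels.
Gamma is conjugate to the Poisson likelihood: posterior is Gamma(shape = 9.3+36 = 45.3, rate = 3.9+11 = 14.9).
Posterior mean = shape/rate = 45.3/14.9 = 3.040.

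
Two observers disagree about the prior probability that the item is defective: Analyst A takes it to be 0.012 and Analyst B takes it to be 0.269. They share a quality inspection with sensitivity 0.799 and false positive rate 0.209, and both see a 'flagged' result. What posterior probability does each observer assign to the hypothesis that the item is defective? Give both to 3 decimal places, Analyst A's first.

The likelihood ratio for a 'flagged' result is 0.799/0.209 = 3.8230.
Analyst A: prior odds 0.012/0.988 = 0.012146; posterior odds 0.046433; posterior probability 0.044.
Analyst B: prior odds 0.269/0.731 = 0.36799; posterior odds 1.4068; posterior probability 0.585.

Analyst A: 0.044; Analyst B: 0.585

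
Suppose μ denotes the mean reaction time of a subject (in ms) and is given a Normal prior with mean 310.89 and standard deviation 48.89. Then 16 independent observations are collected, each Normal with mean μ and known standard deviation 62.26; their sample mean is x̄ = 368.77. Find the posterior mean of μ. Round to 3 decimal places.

With known σ, the Normal prior is conjugate. Weight on the data is w = (n/σ²)/(n/σ² + 1/τ₀²) = 0.00412764/(0.00412764+0.00041837) = 0.90797.
Posterior mean = w·x̄ + (1−w)·μ₀ = 0.90797·368.77 + 0.092030·310.89 = 363.443.

Posterior mean ≈ 363.443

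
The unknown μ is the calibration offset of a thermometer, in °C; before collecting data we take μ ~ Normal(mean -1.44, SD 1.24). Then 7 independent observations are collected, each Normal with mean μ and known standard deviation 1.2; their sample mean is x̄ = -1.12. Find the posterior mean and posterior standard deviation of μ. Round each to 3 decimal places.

Prior precision 1/τ₀² = 1/1.24² = 0.650364; data precision n/σ² = 7/1.2² = 4.86111.
Posterior precision = 0.650364 + 4.86111 = 5.51148, giving posterior SD = 1/√5.51148 = 0.426.
Posterior mean = (0.650364·-1.44 + 4.86111·-1.12) / 5.51148 = -1.158.

Posterior mean ≈ -1.158; posterior SD ≈ 0.426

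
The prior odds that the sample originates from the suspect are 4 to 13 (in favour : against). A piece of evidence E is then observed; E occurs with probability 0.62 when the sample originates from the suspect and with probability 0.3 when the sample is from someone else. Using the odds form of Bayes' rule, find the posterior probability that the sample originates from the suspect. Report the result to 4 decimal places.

Posterior probability ≈ 0.3887

Prior odds = 4/13 = 0.30769.
Likelihood ratio for E = 0.62/0.3 = 2.0667.
Posterior odds = prior odds × LR = 0.63590.
Posterior probability = odds/(1+odds) = 0.63590/1.6359 = 0.3887.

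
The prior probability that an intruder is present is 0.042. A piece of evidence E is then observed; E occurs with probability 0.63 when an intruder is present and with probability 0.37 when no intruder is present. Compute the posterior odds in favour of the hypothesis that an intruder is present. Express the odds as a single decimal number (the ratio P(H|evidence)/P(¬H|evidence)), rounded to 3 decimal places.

Prior odds = 0.042/(1−0.042) = 0.043841.
Likelihood ratio for E = 0.63/0.37 = 1.7027.
Posterior odds = prior odds × LR = 0.074649.

Posterior odds ≈ 0.075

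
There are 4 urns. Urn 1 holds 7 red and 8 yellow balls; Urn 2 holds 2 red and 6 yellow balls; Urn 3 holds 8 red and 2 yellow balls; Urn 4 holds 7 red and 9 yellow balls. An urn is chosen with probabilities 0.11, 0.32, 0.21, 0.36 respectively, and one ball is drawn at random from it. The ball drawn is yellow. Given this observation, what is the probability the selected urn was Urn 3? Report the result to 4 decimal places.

P(yellow|Urn 1) = 0.5333; P(yellow|Urn 2) = 0.75; P(yellow|Urn 3) = 0.2; P(yellow|Urn 4) = 0.5625.
Prior × likelihood for each source: 0.11·0.5333=0.05867, 0.32·0.75=0.2400, 0.21·0.2=0.04200, 0.36·0.5625=0.2025. Summing gives P(yellow) = 0.54317.
P(Urn 3 | yellow) = 0.04200 / 0.54317 = 0.0773.

Posterior probability ≈ 0.0773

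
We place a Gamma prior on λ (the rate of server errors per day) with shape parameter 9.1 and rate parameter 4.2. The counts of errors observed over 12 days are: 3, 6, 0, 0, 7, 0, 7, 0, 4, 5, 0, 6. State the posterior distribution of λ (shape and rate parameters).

Total count ∑xᵢ = 38 over n = 12 days.
Gamma is conjugate to the Poisson likelihood: posterior is Gamma(shape = 9.1+38 = 47.1, rate = 4.2+12 = 16.2).

Posterior: Gamma(shape=47.1, rate=16.2)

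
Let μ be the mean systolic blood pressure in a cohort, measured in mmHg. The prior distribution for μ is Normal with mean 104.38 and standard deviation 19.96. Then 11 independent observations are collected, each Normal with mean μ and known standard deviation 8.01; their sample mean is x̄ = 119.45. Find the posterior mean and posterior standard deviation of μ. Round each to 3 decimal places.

Posterior mean ≈ 119.233; posterior SD ≈ 2.398

With known σ, the Normal prior is conjugate. Weight on the data is w = (n/σ²)/(n/σ² + 1/τ₀²) = 0.171446/(0.171446+0.00251003) = 0.98557.
Posterior mean = w·x̄ + (1−w)·μ₀ = 0.98557·119.45 + 0.014429·104.38 = 119.233. Posterior variance = 1/(0.171446+0.00251003) = 5.74858, so SD = 2.398.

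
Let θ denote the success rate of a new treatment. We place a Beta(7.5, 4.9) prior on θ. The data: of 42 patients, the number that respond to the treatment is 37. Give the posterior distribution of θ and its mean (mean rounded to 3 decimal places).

Posterior: Beta(44.5, 9.9); mean ≈ 0.818

Observing 37 successes and 5 failures updates Beta(7.5, 4.9) by adding the success and failure counts to the two shape parameters: α = 7.5+37 = 44.5, β = 4.9+5 = 9.9.
E[θ | data] = 44.5/(44.5+9.9) = 0.818.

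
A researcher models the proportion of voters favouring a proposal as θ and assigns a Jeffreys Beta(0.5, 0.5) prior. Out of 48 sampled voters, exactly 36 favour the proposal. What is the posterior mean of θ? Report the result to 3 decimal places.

The binomial likelihood is conjugate to the Beta prior: with 36 successes and 12 failures, the posterior is Beta(0.5+36, 0.5+12) = Beta(36.5, 12.5).
Posterior mean = α/(α+β) = 36.5/49 = 0.745.

Posterior mean ≈ 0.745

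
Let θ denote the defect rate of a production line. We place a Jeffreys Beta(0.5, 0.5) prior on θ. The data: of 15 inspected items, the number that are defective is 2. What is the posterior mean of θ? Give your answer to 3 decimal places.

Posterior mean ≈ 0.156

The binomial likelihood is conjugate to the Beta prior: with 2 successes and 13 failures, the posterior is Beta(0.5+2, 0.5+13) = Beta(2.5, 13.5).
Posterior mean = α/(α+β) = 2.5/16 = 0.156.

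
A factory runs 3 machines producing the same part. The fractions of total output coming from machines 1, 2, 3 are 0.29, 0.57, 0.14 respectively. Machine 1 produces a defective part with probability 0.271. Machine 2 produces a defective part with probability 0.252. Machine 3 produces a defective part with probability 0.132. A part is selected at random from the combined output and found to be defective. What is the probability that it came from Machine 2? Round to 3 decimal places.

P(defective|M1) = 0.271; P(defective|M2) = 0.252; P(defective|M3) = 0.132.
Prior × likelihood for each source: 0.29·0.271=0.07859, 0.57·0.252=0.1436, 0.14·0.132=0.01848. Summing gives P(defective) = 0.24071.
P(Machine 2 | defective) = 0.1436 / 0.24071 = 0.597.

Posterior probability ≈ 0.597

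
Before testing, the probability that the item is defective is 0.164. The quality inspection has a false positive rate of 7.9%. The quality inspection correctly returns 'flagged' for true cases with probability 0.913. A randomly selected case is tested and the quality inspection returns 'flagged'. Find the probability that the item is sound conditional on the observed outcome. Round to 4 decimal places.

P(¬H | E) ≈ 0.3061

Write H for 'the item is defective'. Prior odds H:¬H = 0.164/0.836 = 0.19617. For the 'flagged' outcome, the likelihood ratio is 0.913/0.079 = 11.557.
Posterior odds = 0.19617 × 11.557 = 2.2672, so P(H|E) = 2.2672/(1+2.2672) = 0.6939. Then P(¬H|E) = 1 − 0.6939 = 0.3061.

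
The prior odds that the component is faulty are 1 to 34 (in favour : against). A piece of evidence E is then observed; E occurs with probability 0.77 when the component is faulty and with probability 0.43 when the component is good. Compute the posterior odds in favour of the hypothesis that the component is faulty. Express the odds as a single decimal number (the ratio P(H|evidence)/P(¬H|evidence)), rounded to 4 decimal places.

Prior odds = 1/34 = 0.029412.
Likelihood ratio for E = 0.77/0.43 = 1.7907.
Posterior odds = prior odds × LR = 0.052668.

Posterior odds ≈ 0.0527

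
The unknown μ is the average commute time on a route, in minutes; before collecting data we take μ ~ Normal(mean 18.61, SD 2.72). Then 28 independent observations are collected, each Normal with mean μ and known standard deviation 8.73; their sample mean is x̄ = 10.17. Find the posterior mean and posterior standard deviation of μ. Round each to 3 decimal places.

Posterior mean ≈ 12.440; posterior SD ≈ 1.411

With known σ, the Normal prior is conjugate. Weight on the data is w = (n/σ²)/(n/σ² + 1/τ₀²) = 0.367392/(0.367392+0.135164) = 0.73105.
Posterior mean = w·x̄ + (1−w)·μ₀ = 0.73105·10.17 + 0.26895·18.61 = 12.440. Posterior variance = 1/(0.367392+0.135164) = 1.98983, so SD = 1.411.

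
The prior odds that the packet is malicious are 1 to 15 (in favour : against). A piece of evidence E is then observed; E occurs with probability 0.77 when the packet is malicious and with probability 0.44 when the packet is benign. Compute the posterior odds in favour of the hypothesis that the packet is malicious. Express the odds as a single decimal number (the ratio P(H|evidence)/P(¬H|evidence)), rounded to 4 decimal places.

Prior odds = 1/15 = 0.066667. In log-odds, ln(0.066667) = -2.7081.
Add log likelihood ratio: ln(1.7500) = 0.55962.
Posterior log-odds = -2.1484, so posterior odds = exp(-2.1484) = 0.11667.

Posterior odds ≈ 0.1167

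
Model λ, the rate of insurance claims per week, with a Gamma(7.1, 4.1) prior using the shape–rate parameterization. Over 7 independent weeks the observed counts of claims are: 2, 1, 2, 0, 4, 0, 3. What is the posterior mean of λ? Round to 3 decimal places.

Total count ∑xᵢ = 12 over n = 7 weeks.
Gamma is conjugate to the Poisson likelihood: posterior is Gamma(shape = 7.1+12 = 19.1, rate = 4.1+7 = 11.1).
Posterior mean = shape/rate = 19.1/11.1 = 1.721.

Posterior mean ≈ 1.721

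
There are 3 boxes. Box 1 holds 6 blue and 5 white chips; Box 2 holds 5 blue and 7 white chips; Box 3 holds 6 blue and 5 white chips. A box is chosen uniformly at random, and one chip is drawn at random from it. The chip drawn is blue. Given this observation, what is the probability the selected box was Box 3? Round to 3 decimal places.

Posterior probability ≈ 0.362

P(blue|Box 1) = 0.5455; P(blue|Box 2) = 0.4167; P(blue|Box 3) = 0.5455.
Prior × likelihood for each source: 0.333333·0.5455=0.1818, 0.333333·0.4167=0.1389, 0.333333·0.5455=0.1818. Summing gives P(blue) = 0.50253.
P(Box 3 | blue) = 0.1818 / 0.50253 = 0.362.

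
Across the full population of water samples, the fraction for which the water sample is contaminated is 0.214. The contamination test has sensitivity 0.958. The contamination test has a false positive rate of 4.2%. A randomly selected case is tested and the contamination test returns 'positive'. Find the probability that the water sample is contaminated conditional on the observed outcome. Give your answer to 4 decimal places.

P(H | E) ≈ 0.8613

Let H be the event that the water sample is contaminated. P(H) = 0.214, so P(¬H) = 0.786. With E the 'positive' result, P(E|H) = 0.958 and P(E|¬H) = 0.042.
P(E) = 0.958·0.214 + 0.042·0.786 = 0.20501 + 0.033012 = 0.23802.
By Bayes' theorem, P(H|E) = 0.20501 / 0.23802 = 0.8613.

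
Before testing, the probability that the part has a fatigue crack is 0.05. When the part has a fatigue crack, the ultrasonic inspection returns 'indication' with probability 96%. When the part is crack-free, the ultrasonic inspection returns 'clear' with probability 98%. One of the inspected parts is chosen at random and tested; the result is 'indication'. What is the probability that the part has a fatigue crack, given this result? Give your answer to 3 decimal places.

Let H be the event that the part has a fatigue crack. P(H) = 0.05, so P(¬H) = 0.95. With E the 'indication' result, P(E|H) = 0.96 and P(E|¬H) = 0.02.
P(E) = 0.96·0.05 + 0.02·0.95 = 0.048000 + 0.019000 = 0.067000.
By Bayes' theorem, P(H|E) = 0.048000 / 0.067000 = 0.716.

P(H | E) ≈ 0.716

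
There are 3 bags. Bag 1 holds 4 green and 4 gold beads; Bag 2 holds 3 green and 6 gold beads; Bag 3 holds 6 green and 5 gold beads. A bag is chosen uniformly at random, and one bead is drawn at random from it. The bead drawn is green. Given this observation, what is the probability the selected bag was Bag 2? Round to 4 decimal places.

Posterior probability ≈ 0.2418

Tabulate prior·likelihood by source: [1] prior 0.333333, lik 0.5, product 0.1667; [2] prior 0.333333, lik 0.3333, product 0.1111; [3] prior 0.333333, lik 0.5455, product 0.1818.
Normalizing constant = 0.45960; the posterior for Bag 2 is its product over the sum, 0.1111/0.45960 = 0.2418.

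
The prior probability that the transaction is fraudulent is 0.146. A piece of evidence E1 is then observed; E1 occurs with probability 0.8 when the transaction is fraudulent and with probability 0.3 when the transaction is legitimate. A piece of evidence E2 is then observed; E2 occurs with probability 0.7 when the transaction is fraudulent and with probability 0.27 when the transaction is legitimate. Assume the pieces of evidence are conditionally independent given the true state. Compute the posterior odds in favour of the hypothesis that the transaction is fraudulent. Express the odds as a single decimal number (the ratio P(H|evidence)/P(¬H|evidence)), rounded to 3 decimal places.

Posterior odds ≈ 1.182

Prior odds = 0.146/(1−0.146) = 0.17096.
Likelihood ratio for E1 = 0.8/0.3 = 2.6667.
Likelihood ratio for E2 = 0.7/0.27 = 2.5926.
Posterior odds = prior odds × LR₁ × LR₂ = 1.1819.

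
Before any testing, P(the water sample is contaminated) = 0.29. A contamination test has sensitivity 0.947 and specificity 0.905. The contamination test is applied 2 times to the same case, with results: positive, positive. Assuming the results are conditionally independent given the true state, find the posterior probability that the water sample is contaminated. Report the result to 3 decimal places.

Posterior P(H) ≈ 0.976

Let H be the event that the water sample is contaminated; start with P(H) = 0.29. P('positive'|H) = 0.947, P('positive'|¬H) = 0.095.
Update on result 1 ('positive'): P(H) ← 0.947·0.2900 / (0.947·0.2900 + 0.095·0.7100) = 0.27463/0.34208 = 0.8028.
Update on result 2 ('positive'): P(H) ← 0.947·0.8028 / (0.947·0.8028 + 0.095·0.1972) = 0.76027/0.77901 = 0.9760.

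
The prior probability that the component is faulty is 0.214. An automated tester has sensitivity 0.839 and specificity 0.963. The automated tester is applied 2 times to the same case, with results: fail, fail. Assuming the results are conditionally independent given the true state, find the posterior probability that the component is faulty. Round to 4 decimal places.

Posterior P(H) ≈ 0.9929

Let H be the event that the component is faulty; start with P(H) = 0.214. P('fail'|H) = 0.839, P('fail'|¬H) = 0.037.
Update on result 1 ('fail'): P(H) ← 0.839·0.2140 / (0.839·0.2140 + 0.037·0.7860) = 0.17955/0.20863 = 0.8606.
Update on result 2 ('fail'): P(H) ← 0.839·0.8606 / (0.839·0.8606 + 0.037·0.1394) = 0.72205/0.72720 = 0.9929.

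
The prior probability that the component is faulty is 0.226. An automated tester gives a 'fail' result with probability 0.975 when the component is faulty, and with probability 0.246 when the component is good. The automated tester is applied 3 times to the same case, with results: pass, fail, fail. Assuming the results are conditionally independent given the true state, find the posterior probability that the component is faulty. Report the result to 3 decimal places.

Let H be the event that the component is faulty; start with P(H) = 0.226. P('fail'|H) = 0.975, P('fail'|¬H) = 0.246.
Update on result 1 ('pass'): P(H) ← 0.025·0.2260 / (0.025·0.2260 + 0.754·0.7740) = 0.0056500/0.58925 = 0.0096.
Update on result 2 ('fail'): P(H) ← 0.975·0.0096 / (0.975·0.0096 + 0.246·0.9904) = 0.0093488/0.25299 = 0.0370.
Update on result 3 ('fail'): P(H) ← 0.975·0.0370 / (0.975·0.0370 + 0.246·0.9630) = 0.036029/0.27294 = 0.1320.

Posterior P(H) ≈ 0.132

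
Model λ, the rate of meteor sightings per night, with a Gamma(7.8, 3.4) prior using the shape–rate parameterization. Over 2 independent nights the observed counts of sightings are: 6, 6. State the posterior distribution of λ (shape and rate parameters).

Posterior: Gamma(shape=19.8, rate=5.4)

Total count ∑xᵢ = 12 over n = 2 nights.
Gamma is conjugate to the Poisson likelihood: posterior is Gamma(shape = 7.8+12 = 19.8, rate = 3.4+2 = 5.4).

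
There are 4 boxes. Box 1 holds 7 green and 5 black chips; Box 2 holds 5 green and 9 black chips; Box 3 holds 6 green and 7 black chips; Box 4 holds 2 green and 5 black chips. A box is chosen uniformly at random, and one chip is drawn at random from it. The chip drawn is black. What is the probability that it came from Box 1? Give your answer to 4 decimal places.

Posterior probability ≈ 0.1802

Tabulate prior·likelihood by source: [1] prior 0.25, lik 0.4167, product 0.1042; [2] prior 0.25, lik 0.6429, product 0.1607; [3] prior 0.25, lik 0.5385, product 0.1346; [4] prior 0.25, lik 0.7143, product 0.1786.
Normalizing constant = 0.57807; the posterior for Box 1 is its product over the sum, 0.1042/0.57807 = 0.1802.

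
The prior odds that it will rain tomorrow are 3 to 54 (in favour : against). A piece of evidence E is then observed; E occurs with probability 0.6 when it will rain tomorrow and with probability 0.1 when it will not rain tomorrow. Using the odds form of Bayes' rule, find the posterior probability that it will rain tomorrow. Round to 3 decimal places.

Prior odds = 3/54 = 0.055556. In log-odds, ln(0.055556) = -2.8904.
Add log likelihood ratio: ln(6.0000) = 1.7918.
Posterior log-odds = -1.0986, so posterior odds = exp(-1.0986) = 0.33333. Converting, P(H|E) = 0.33333/1.3333 = 0.250.

Posterior probability ≈ 0.250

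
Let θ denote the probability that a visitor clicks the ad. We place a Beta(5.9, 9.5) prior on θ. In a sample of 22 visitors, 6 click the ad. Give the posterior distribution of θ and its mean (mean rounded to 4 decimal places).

The binomial likelihood is conjugate to the Beta prior: with 6 successes and 16 failures, the posterior is Beta(5.9+6, 9.5+16) = Beta(11.9, 25.5).
Posterior mean = α/(α+β) = 11.9/37.4 = 0.3182.

Posterior: Beta(11.9, 25.5); mean ≈ 0.3182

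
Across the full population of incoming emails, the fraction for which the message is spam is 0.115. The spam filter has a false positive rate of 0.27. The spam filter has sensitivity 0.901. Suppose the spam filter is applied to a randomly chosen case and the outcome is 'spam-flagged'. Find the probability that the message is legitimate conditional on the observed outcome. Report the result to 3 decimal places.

Write H for 'the message is spam'. Prior odds H:¬H = 0.115/0.885 = 0.12994. For the 'spam-flagged' outcome, the likelihood ratio is 0.901/0.27 = 3.3370.
Posterior odds = 0.12994 × 3.3370 = 0.43363, so P(H|E) = 0.43363/(1+0.43363) = 0.302. Then P(¬H|E) = 1 − 0.302 = 0.698.

P(¬H | E) ≈ 0.698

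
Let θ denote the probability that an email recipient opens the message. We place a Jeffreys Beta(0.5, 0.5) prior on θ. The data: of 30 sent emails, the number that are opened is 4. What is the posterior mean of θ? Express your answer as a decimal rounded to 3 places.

Posterior mean ≈ 0.145

Observing 4 successes and 26 failures updates Beta(0.5, 0.5) by adding the success and failure counts to the two shape parameters: α = 0.5+4 = 4.5, β = 0.5+26 = 26.5.
Posterior mean = α/(α+β) = 4.5/31 = 0.145.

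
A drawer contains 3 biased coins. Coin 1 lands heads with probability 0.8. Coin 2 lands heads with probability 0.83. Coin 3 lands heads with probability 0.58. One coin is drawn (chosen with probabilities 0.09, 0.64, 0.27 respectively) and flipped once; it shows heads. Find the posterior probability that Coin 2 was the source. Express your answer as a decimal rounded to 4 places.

Posterior probability ≈ 0.6991

P(heads|C1) = 0.8; P(heads|C2) = 0.83; P(heads|C3) = 0.58.
Prior × likelihood for each source: 0.09·0.8=0.07200, 0.64·0.83=0.5312, 0.27·0.58=0.1566. Summing gives P(heads) = 0.75980.
P(Coin 2 | heads) = 0.5312 / 0.75980 = 0.6991.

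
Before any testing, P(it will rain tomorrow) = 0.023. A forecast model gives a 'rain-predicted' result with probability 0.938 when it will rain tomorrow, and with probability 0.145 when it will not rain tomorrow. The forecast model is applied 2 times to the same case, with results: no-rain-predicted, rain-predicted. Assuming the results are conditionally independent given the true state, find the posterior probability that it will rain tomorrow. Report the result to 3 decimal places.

Let H be the event that it will rain tomorrow; start with P(H) = 0.023. P('rain-predicted'|H) = 0.938, P('rain-predicted'|¬H) = 0.145.
Update on result 1 ('no-rain-predicted'): P(H) ← 0.062·0.0230 / (0.062·0.0230 + 0.855·0.9770) = 0.0014260/0.83676 = 0.0017.
Update on result 2 ('rain-predicted'): P(H) ← 0.938·0.0017 / (0.938·0.0017 + 0.145·0.9983) = 0.0015985/0.14635 = 0.0109.

Posterior P(H) ≈ 0.011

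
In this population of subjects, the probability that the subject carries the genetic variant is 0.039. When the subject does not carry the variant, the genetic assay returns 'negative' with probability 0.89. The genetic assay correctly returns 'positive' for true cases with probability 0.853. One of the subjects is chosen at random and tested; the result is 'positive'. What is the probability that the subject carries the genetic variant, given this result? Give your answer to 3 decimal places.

P(H | E) ≈ 0.239

Write H for 'the subject carries the genetic variant'. Prior odds H:¬H = 0.039/0.961 = 0.040583. For the 'positive' outcome, the likelihood ratio is 0.853/0.11 = 7.7545.
Posterior odds = 0.040583 × 7.7545 = 0.31470, so P(H|E) = 0.31470/(1+0.31470) = 0.239.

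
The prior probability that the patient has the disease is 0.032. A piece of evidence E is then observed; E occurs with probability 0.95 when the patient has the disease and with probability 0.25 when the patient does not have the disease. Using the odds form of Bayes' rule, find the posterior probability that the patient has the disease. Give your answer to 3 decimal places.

Prior odds = 0.032/(1−0.032) = 0.033058.
Likelihood ratio for E = 0.95/0.25 = 3.8000.
Posterior odds = prior odds × LR = 0.12562.
Posterior probability = odds/(1+odds) = 0.12562/1.1256 = 0.112.

Posterior probability ≈ 0.112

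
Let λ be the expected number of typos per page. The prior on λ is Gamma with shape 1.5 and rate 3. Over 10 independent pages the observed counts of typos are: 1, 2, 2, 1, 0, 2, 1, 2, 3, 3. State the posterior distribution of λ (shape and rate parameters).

Total count ∑xᵢ = 17 over n = 10 pages.
Gamma is conjugate to the Poisson likelihood: posterior is Gamma(shape = 1.5+17 = 18.5, rate = 3+10 = 13).

Posterior: Gamma(shape=18.5, rate=13)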